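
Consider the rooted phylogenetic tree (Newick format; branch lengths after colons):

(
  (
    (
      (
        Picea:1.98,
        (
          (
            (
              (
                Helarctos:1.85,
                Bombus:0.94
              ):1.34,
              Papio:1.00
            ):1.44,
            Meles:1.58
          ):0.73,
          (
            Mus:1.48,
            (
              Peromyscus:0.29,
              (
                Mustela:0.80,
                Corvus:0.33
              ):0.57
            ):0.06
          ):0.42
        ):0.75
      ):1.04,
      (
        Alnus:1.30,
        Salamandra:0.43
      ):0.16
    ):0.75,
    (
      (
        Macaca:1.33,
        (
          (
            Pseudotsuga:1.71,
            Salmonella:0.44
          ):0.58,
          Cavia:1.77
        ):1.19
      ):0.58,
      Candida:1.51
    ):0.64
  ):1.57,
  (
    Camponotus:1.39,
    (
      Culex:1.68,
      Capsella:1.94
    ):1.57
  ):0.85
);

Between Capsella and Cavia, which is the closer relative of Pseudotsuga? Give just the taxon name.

Cavia

The MRCA of Pseudotsuga and Cavia subtends ((Pseudotsuga,Salmonella),Cavia) (3 taxa).
The MRCA of Pseudotsuga and Capsella is the root, subtending the entire tree (19 taxa).
The first is nested inside the second, so Pseudotsuga shares a more recent common ancestor with Cavia.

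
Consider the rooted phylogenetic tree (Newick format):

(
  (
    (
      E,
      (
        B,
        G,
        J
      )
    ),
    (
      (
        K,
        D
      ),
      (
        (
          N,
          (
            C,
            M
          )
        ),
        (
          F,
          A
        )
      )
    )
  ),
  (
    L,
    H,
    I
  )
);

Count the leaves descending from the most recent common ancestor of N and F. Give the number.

The MRCA of N and F is the node subtending ((N,(C,M)),(F,A)).
That clade contains 5 terminal taxa: A, C, F, M, N.

5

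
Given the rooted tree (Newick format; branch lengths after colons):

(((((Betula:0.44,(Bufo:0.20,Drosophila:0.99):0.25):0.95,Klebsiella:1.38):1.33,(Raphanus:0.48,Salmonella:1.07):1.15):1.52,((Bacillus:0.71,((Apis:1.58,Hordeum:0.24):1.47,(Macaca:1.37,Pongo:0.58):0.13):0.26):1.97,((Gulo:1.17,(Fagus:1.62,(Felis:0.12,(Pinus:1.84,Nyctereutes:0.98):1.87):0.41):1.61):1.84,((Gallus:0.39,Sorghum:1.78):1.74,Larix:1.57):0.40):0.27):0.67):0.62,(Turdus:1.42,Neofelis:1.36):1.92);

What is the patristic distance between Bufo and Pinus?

12.76

The path runs Bufo → … → MRCA → … → Pinus; the MRCA is the node subtending ((((Betula,(Bufo,Drosophila)),Klebsiella),(Raphanus,Salmonella)),((Bacillus,((Apis,Hordeum),(Macaca,Pongo))),((Gulo,(Fagus,(Felis,(Pinus,Nyctereutes)))),((Gallus,Sorghum),Larix)))).
Branch lengths along that path: 0.20 + 0.25 + 0.95 + 1.33 + 1.52 + 0.67 + 0.27 + 1.84 + 1.61 + 0.41 + 1.87 + 1.84 = 12.76.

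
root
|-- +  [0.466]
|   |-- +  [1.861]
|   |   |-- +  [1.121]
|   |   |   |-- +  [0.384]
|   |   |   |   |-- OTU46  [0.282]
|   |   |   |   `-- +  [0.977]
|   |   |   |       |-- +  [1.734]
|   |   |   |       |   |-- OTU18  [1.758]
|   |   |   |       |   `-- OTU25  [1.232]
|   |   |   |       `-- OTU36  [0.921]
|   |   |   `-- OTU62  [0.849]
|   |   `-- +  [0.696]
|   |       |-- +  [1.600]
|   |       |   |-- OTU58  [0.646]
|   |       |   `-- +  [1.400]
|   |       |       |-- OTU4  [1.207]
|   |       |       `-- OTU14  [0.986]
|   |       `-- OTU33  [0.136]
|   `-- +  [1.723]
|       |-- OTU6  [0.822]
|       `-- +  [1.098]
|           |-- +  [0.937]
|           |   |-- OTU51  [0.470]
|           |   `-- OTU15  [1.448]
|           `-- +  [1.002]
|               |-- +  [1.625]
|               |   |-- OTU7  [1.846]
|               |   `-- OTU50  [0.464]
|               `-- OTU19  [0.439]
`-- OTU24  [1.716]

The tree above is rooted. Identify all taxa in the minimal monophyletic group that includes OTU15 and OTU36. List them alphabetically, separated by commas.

OTU14, OTU15, OTU18, OTU19, OTU25, OTU33, OTU36, OTU4, OTU46, OTU50, OTU51, OTU58, OTU6, OTU62, OTU7

Tracing OTU15: it sits inside (OTU51,OTU15).
Tracing OTU36: it sits inside ((OTU18,OTU25),OTU36).
The smallest clade enclosing both is ((((OTU46,((OTU18,OTU25),OTU36)),OTU62),((OTU58,(OTU4,OTU14)),OTU33)),(OTU6,((OTU51,OTU15),((OTU7,OTU50),OTU19)))); the answer is its 15 terminal taxa in alphabetical order.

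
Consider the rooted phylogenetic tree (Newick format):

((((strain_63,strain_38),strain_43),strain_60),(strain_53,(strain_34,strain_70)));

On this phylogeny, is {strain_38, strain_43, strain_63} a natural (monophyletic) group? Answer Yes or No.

Yes

The most recent common ancestor of these taxa subtends ((strain_63,strain_38),strain_43).
That clade has exactly 3 tips — every listed taxon and nothing else — so the group is monophyletic.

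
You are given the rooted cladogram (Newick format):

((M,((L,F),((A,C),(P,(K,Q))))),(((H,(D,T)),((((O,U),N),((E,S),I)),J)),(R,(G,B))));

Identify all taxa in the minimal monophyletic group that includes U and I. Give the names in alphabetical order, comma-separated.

E, I, N, O, S, U

Tracing U: it sits inside (O,U).
Tracing I: it sits inside ((E,S),I).
The smallest clade enclosing both is (((O,U),N),((E,S),I)); the answer is its 6 terminal taxa in alphabetical order.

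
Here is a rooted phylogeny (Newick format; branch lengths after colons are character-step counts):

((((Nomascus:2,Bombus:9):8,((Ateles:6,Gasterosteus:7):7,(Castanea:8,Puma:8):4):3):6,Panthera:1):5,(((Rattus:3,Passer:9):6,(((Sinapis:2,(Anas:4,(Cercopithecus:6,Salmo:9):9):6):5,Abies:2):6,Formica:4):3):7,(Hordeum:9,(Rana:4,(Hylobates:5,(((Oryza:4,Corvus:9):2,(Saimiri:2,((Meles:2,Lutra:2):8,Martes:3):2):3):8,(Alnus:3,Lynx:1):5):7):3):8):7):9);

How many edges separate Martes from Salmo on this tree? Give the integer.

The MRCA of Martes and Salmo is the node subtending (((Rattus,Passer),(((Sinapis,(Anas,(Cercopithecus,Salmo))),Abies),Formica)),(Hordeum,(Rana,(Hylobates,(((Oryza,Corvus),(Saimiri,((Meles,Lutra),Martes))),(Alnus,Lynx)))))).
From Martes up to that node: 8 branches. From Salmo up to the same node: 7 branches. Total: 8 + 7 = 15.

15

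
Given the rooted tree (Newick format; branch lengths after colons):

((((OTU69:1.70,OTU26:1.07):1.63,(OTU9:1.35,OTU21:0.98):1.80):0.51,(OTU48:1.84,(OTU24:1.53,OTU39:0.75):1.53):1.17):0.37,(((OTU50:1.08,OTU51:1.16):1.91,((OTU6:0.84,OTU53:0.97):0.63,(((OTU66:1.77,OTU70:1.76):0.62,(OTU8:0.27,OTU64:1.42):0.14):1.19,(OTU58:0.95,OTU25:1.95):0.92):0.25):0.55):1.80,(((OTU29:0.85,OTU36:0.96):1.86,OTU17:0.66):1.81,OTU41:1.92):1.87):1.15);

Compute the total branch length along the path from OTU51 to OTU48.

9.40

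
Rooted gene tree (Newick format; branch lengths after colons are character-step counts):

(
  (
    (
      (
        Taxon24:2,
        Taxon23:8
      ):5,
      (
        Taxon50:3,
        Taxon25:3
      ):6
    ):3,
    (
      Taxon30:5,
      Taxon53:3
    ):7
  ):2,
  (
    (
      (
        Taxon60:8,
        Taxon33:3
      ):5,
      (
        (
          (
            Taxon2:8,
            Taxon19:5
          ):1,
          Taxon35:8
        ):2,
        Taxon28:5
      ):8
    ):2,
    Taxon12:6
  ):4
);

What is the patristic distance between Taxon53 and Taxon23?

26

The path runs Taxon53 → … → MRCA → … → Taxon23; the MRCA is the node subtending (((Taxon24,Taxon23),(Taxon50,Taxon25)),(Taxon30,Taxon53)).
Branch lengths along that path: 3 + 7 + 3 + 5 + 8 = 26.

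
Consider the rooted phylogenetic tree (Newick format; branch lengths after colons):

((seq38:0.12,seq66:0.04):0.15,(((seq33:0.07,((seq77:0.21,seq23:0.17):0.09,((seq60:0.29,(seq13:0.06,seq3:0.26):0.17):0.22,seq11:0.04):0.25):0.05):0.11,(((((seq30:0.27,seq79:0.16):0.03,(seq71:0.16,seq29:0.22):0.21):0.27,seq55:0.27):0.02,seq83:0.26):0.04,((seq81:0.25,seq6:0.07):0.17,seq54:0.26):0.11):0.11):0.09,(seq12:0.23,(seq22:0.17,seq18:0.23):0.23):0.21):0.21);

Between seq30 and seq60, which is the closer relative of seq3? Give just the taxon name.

The MRCA of seq3 and seq60 subtends (seq60,(seq13,seq3)) (3 taxa).
The MRCA of seq3 and seq30 subtends ((seq33,((seq77,seq23),((seq60,(seq13,seq3)),seq11))),(((((seq30,seq79),(seq71,seq29)),seq55),seq83),((seq81,seq6),seq54))) (16 taxa).
The first is nested inside the second, so seq3 shares a more recent common ancestor with seq60.

seq60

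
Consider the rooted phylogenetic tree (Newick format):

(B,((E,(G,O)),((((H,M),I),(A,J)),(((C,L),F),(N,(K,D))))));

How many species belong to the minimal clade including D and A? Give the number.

The MRCA of D and A is the node subtending ((((H,M),I),(A,J)),(((C,L),F),(N,(K,D)))).
That clade contains 11 terminal taxa: A, C, D, F, H, I, J, K, L, M, N.

11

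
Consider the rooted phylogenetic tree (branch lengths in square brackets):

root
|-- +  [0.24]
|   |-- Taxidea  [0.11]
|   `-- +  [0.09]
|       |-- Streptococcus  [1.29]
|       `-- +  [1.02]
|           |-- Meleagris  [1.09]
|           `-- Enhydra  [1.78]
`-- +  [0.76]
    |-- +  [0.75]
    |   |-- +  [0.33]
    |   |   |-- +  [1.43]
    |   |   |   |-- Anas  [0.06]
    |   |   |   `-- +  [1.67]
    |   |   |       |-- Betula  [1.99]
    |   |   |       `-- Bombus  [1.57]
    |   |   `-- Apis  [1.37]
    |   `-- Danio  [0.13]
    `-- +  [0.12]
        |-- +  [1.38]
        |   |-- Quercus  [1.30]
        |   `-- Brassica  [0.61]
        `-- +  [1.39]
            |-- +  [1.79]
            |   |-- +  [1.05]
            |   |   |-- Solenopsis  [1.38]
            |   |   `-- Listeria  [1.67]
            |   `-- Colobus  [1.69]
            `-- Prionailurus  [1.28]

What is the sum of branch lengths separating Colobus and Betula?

11.16

The path runs Colobus → … → MRCA → … → Betula; the MRCA is the node subtending ((((Anas,(Betula,Bombus)),Apis),Danio),((Quercus,Brassica),(((Solenopsis,Listeria),Colobus),Prionailurus))).
Branch lengths along that path: 1.69 + 1.79 + 1.39 + 0.12 + 0.75 + 0.33 + 1.43 + 1.67 + 1.99 = 11.16.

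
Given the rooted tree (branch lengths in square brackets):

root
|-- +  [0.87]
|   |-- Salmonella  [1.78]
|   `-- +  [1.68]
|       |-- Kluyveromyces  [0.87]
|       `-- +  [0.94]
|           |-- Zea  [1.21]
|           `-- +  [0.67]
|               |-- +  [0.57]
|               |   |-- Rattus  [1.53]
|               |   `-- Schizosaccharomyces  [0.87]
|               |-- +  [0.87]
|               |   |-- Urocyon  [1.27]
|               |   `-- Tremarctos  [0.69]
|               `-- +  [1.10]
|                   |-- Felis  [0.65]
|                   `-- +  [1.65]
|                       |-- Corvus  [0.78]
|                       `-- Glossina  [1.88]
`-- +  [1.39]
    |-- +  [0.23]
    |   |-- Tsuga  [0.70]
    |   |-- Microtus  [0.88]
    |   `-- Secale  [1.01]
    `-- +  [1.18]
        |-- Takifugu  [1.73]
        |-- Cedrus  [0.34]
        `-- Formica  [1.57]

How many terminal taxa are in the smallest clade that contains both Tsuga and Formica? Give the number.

6

The MRCA of Tsuga and Formica is the node subtending ((Tsuga,Microtus,Secale),(Takifugu,Cedrus,Formica)).
That clade contains 6 terminal taxa: Cedrus, Formica, Microtus, Secale, Takifugu, Tsuga.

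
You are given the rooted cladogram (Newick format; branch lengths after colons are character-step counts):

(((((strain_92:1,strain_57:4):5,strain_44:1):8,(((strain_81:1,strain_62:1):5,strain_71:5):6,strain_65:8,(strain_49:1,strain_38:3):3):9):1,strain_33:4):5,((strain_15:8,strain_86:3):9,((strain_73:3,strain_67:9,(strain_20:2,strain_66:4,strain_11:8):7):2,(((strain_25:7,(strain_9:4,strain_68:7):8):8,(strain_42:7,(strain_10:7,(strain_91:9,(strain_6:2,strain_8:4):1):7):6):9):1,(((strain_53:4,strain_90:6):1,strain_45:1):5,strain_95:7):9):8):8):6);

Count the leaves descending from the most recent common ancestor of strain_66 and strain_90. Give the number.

The MRCA of strain_66 and strain_90 is the node subtending ((strain_73,strain_67,(strain_20,strain_66,strain_11)),(((strain_25,(strain_9,strain_68)),(strain_42,(strain_10,(strain_91,(strain_6,strain_8))))),(((strain_53,strain_90),strain_45),strain_95))).
That clade contains 17 terminal taxa: strain_10, strain_11, strain_20, strain_25, strain_42, strain_45, strain_53, strain_6, strain_66, strain_67, strain_68, strain_73, strain_8, strain_9, strain_90, strain_91, strain_95.

17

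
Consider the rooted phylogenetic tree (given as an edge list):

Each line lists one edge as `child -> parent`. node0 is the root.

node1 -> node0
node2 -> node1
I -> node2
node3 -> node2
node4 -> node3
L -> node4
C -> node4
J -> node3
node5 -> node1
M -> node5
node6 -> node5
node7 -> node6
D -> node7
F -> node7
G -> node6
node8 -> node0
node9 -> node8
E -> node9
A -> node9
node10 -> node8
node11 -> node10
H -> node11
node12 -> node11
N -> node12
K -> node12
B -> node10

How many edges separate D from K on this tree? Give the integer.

10

The MRCA of D and K is the root of the tree.
From D up to that node: 5 branches. From K up to the same node: 5 branches. Total: 5 + 5 = 10.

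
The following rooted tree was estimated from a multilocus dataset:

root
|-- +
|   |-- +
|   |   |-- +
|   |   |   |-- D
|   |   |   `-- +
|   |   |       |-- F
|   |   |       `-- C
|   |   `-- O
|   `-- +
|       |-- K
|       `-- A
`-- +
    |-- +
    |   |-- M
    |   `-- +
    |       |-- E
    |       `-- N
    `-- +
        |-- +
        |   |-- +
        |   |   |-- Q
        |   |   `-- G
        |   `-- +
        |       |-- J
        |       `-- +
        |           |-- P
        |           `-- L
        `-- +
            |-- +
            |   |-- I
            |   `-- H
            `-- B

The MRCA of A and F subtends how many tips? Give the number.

The MRCA of A and F is the node subtending (((D,(F,C)),O),(K,A)).
That clade contains 6 terminal taxa: A, C, D, F, K, O.

6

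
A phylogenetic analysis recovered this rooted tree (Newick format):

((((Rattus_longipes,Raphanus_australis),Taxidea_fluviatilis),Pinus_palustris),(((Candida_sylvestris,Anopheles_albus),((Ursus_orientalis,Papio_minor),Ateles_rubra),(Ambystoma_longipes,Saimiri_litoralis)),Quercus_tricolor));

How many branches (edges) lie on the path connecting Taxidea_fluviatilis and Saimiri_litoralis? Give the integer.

7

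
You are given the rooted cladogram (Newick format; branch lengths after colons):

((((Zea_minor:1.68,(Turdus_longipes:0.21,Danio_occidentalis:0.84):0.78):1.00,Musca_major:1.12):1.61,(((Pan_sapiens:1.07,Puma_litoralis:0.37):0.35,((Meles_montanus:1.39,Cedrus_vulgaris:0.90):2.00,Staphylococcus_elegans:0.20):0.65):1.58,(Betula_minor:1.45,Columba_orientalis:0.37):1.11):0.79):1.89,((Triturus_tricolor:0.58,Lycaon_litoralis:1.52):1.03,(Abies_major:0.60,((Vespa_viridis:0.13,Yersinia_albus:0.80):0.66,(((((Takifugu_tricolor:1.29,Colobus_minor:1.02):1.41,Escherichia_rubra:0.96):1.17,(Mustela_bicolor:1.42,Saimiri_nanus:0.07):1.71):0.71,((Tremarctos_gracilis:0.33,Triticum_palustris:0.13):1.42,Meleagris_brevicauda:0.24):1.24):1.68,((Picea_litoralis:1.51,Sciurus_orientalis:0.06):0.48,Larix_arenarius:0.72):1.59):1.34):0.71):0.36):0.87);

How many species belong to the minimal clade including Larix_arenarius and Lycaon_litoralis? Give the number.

16

The MRCA of Larix_arenarius and Lycaon_litoralis is the node subtending ((Triturus_tricolor,Lycaon_litoralis),(Abies_major,((Vespa_viridis,Yersinia_albus),(((((Takifugu_tricolor,Colobus_minor),Escherichia_rubra),(Mustela_bicolor,Saimiri_nanus)),((Tremarctos_gracilis,Triticum_palustris),Meleagris_brevicauda)),((Picea_litoralis,Sciurus_orientalis),Larix_arenarius))))).
That clade contains 16 terminal taxa: Abies_major, Colobus_minor, Escherichia_rubra, Larix_arenarius, Lycaon_litoralis, Meleagris_brevicauda, Mustela_bicolor, Picea_litoralis, Saimiri_nanus, Sciurus_orientalis, Takifugu_tricolor, Tremarctos_gracilis, Triticum_palustris, Triturus_tricolor, Vespa_viridis, Yersinia_albus.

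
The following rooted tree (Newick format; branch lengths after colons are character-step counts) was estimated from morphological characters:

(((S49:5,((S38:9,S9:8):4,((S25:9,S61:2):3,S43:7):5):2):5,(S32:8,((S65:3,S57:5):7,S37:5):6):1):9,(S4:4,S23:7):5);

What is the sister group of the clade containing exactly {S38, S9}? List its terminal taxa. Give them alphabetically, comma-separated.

S25, S43, S61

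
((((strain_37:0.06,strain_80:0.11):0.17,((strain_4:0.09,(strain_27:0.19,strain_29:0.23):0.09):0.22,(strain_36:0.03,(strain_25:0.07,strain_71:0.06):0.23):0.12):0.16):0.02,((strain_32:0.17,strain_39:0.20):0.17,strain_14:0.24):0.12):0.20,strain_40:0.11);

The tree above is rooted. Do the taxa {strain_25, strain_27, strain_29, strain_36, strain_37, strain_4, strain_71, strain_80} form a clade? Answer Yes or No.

Yes

The most recent common ancestor of these taxa subtends ((strain_37,strain_80),((strain_4,(strain_27,strain_29)),(strain_36,(strain_25,strain_71)))).
That clade has exactly 8 tips — every listed taxon and nothing else — so the group is monophyletic.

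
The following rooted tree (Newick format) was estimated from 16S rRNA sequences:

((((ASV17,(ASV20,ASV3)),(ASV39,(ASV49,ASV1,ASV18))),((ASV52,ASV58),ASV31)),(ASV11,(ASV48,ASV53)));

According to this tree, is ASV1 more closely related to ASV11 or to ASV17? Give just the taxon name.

The MRCA of ASV1 and ASV17 subtends ((ASV17,(ASV20,ASV3)),(ASV39,(ASV49,ASV1,ASV18))) (7 taxa).
The MRCA of ASV1 and ASV11 is the root, subtending the entire tree (13 taxa).
The first is nested inside the second, so ASV1 shares a more recent common ancestor with ASV17.

ASV17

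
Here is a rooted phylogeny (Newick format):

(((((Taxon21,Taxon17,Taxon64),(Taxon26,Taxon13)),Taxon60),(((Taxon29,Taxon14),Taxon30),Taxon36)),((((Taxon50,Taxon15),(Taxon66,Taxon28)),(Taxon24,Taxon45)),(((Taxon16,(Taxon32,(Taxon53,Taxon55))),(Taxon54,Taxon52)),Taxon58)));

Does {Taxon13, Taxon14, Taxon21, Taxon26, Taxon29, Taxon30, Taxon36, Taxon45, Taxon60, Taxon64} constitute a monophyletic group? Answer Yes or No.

No

The MRCA of the listed taxa is the root, so the smallest clade containing them is the whole tree.
That clade also contains Taxon15, Taxon16, Taxon17, Taxon24, Taxon28, Taxon32, Taxon50, Taxon52, Taxon53, Taxon54, Taxon55, Taxon58, Taxon66, which are not in the proposed group, so the group is not monophyletic.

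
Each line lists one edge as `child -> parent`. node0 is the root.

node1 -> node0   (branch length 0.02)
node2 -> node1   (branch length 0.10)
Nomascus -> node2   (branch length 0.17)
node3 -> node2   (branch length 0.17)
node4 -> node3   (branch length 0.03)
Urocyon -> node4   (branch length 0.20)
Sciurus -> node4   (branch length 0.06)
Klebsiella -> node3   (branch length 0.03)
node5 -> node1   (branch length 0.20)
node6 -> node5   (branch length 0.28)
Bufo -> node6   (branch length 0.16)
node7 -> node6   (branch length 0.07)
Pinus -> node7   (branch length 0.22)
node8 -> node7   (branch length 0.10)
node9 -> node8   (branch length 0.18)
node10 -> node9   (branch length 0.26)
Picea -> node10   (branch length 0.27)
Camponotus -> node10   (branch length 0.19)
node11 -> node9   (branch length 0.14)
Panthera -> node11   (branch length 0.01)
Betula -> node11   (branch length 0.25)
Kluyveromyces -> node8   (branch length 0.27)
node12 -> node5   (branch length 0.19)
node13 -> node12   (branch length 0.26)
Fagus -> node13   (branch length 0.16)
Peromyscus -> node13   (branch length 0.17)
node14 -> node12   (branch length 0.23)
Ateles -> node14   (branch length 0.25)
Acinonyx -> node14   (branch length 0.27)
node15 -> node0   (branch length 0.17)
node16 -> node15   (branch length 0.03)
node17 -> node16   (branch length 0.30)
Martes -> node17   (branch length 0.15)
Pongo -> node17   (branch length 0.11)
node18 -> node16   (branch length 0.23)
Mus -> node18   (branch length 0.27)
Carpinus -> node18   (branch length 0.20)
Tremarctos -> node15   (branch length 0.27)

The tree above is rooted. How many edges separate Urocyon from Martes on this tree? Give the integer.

The MRCA of Urocyon and Martes is the root of the tree.
From Urocyon up to that node: 5 branches. From Martes up to the same node: 4 branches. Total: 5 + 4 = 9.

9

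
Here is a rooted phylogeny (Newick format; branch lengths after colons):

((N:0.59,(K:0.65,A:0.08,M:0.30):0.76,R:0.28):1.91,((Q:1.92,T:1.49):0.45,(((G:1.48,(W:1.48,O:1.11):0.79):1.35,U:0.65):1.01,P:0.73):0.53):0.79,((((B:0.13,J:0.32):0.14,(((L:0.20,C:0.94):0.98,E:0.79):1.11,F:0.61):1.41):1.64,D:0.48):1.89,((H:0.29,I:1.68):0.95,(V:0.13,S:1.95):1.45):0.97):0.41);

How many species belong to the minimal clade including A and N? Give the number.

5

The MRCA of A and N is the node subtending (N,(K,A,M),R).
That clade contains 5 terminal taxa: A, K, M, N, R.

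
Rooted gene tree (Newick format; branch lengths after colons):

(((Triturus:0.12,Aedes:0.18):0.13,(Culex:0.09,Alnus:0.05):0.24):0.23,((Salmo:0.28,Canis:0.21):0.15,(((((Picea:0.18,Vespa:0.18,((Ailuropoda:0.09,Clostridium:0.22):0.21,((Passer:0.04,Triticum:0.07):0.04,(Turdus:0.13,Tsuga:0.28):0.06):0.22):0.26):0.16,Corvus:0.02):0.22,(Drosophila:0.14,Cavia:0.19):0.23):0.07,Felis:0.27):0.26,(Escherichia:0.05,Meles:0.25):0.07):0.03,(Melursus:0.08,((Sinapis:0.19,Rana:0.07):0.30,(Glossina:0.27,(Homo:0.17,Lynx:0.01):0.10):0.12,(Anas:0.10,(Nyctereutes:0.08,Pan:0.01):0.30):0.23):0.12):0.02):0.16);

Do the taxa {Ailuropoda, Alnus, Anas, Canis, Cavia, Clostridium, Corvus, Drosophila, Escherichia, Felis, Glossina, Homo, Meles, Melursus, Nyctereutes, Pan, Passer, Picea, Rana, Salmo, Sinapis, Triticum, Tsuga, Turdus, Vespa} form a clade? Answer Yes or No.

No

The MRCA of the listed taxa is the root, so the smallest clade containing them is the whole tree.
That clade also contains Aedes, Culex, Lynx, Triturus, which are not in the proposed group, so the group is not monophyletic.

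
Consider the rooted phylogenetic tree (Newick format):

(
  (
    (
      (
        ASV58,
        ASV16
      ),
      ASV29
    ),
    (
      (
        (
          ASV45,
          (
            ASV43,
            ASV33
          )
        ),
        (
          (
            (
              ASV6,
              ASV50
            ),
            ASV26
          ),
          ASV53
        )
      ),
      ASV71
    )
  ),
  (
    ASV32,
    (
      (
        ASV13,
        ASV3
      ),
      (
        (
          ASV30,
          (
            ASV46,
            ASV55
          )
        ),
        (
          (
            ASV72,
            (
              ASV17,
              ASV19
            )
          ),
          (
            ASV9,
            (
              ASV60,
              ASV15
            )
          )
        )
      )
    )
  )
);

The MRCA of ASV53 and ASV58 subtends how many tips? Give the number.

11

The MRCA of ASV53 and ASV58 is the node subtending (((ASV58,ASV16),ASV29),(((ASV45,(ASV43,ASV33)),(((ASV6,ASV50),ASV26),ASV53)),ASV71)).
That clade contains 11 terminal taxa: ASV16, ASV26, ASV29, ASV33, ASV43, ASV45, ASV50, ASV53, ASV58, ASV6, ASV71.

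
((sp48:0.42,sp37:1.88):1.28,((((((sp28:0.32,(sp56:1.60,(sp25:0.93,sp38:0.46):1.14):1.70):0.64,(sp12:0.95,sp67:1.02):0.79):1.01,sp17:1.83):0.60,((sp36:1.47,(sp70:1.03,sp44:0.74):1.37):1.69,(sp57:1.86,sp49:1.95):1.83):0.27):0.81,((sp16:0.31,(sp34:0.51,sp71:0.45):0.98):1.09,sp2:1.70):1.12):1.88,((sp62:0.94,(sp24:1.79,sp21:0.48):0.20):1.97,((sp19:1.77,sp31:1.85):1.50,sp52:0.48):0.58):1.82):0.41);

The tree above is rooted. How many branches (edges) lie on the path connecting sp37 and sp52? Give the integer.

6

The MRCA of sp37 and sp52 is the root of the tree.
From sp37 up to that node: 2 branches. From sp52 up to the same node: 4 branches. Total: 2 + 4 = 6.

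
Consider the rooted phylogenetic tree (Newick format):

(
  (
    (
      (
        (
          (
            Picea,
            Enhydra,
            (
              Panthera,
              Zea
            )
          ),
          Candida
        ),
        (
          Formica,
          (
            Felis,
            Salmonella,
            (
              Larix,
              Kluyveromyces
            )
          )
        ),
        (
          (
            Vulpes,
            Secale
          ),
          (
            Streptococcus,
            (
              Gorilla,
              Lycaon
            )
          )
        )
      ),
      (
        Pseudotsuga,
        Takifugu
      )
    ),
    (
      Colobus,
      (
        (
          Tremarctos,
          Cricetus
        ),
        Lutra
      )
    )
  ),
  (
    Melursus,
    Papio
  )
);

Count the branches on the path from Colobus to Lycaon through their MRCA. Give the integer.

8

The MRCA of Colobus and Lycaon is the node subtending (((((Picea,Enhydra,(Panthera,Zea)),Candida),(Formica,(Felis,Salmonella,(Larix,Kluyveromyces))),((Vulpes,Secale),(Streptococcus,(Gorilla,Lycaon)))),(Pseudotsuga,Takifugu)),(Colobus,((Tremarctos,Cricetus),Lutra))).
From Colobus up to that node: 2 branches. From Lycaon up to the same node: 6 branches. Total: 2 + 6 = 8.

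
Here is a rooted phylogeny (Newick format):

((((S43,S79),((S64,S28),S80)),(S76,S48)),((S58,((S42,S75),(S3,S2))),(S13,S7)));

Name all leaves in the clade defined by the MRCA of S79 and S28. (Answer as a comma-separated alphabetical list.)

S28, S43, S64, S79, S80

Tracing S79: it sits inside (S43,S79).
Tracing S28: it sits inside (S64,S28).
The smallest clade enclosing both is ((S43,S79),((S64,S28),S80)); the answer is its 5 terminal taxa in alphabetical order.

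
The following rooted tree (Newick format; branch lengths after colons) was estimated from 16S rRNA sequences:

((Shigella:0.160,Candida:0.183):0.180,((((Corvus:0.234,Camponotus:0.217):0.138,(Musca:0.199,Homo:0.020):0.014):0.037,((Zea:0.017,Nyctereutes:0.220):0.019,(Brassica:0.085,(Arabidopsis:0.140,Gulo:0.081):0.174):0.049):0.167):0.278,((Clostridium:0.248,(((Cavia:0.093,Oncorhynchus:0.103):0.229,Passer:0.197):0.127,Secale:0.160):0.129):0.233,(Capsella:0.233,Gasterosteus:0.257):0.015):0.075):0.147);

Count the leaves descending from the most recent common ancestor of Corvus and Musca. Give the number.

The MRCA of Corvus and Musca is the node subtending ((Corvus,Camponotus),(Musca,Homo)).
That clade contains 4 terminal taxa: Camponotus, Corvus, Homo, Musca.

4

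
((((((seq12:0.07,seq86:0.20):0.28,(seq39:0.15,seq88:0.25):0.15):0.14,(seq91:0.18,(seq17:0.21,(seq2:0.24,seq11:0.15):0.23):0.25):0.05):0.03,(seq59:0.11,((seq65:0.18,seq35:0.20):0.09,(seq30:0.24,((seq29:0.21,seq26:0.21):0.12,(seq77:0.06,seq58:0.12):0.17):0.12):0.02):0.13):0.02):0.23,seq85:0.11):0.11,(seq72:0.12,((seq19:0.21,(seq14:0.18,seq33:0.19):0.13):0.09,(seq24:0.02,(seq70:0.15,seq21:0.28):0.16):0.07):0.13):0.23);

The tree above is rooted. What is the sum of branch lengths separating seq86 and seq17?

1.13

The path runs seq86 → … → MRCA → … → seq17; the MRCA is the node subtending (((seq12,seq86),(seq39,seq88)),(seq91,(seq17,(seq2,seq11)))).
Branch lengths along that path: 0.20 + 0.28 + 0.14 + 0.05 + 0.25 + 0.21 = 1.13.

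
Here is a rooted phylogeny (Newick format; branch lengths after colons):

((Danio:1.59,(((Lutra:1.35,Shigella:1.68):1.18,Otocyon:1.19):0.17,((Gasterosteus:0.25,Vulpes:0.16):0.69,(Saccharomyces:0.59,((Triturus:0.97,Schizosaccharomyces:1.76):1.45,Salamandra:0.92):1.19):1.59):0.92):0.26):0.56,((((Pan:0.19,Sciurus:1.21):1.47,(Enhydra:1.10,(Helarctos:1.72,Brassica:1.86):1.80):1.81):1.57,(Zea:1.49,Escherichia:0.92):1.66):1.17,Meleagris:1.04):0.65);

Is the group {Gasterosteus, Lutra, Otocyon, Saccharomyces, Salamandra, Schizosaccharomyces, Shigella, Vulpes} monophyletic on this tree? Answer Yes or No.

No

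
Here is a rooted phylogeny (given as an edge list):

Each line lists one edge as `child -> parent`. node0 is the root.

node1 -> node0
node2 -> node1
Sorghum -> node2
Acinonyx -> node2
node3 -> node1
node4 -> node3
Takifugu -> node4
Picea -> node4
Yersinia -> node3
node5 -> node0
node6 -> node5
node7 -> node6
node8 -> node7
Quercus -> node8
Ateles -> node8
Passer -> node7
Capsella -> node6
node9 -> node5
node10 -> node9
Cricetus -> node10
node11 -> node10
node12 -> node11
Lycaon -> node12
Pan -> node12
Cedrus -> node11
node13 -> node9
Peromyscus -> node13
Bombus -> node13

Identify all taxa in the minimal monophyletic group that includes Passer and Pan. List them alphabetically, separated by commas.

Ateles, Bombus, Capsella, Cedrus, Cricetus, Lycaon, Pan, Passer, Peromyscus, Quercus

Tracing Passer: it sits inside ((Quercus,Ateles),Passer).
Tracing Pan: it sits inside (Lycaon,Pan).
The smallest clade enclosing both is ((((Quercus,Ateles),Passer),Capsella),((Cricetus,((Lycaon,Pan),Cedrus)),(Peromyscus,Bombus))); the answer is its 10 terminal taxa in alphabetical order.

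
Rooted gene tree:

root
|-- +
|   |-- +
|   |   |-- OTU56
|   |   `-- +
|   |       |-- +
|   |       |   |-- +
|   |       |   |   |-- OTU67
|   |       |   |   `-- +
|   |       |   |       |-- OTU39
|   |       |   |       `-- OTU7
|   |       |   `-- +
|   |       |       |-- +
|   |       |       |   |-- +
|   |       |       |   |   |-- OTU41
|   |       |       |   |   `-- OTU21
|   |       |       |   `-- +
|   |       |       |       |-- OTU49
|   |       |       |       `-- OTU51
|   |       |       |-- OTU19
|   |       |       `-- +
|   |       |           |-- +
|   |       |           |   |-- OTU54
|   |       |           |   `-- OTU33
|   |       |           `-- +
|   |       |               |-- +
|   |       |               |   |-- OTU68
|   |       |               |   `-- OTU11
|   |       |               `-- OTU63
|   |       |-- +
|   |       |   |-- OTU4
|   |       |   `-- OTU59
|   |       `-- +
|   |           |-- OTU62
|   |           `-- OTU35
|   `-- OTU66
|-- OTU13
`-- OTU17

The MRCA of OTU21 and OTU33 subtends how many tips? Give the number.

10

The MRCA of OTU21 and OTU33 is the node subtending (((OTU41,OTU21),(OTU49,OTU51)),OTU19,((OTU54,OTU33),((OTU68,OTU11),OTU63))).
That clade contains 10 terminal taxa: OTU11, OTU19, OTU21, OTU33, OTU41, OTU49, OTU51, OTU54, OTU63, OTU68.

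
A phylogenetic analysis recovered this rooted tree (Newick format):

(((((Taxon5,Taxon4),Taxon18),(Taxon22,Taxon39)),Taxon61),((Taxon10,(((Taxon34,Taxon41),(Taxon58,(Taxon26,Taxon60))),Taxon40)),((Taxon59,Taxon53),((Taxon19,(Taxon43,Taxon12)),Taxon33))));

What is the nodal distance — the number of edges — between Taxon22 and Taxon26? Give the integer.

The MRCA of Taxon22 and Taxon26 is the root of the tree.
From Taxon22 up to that node: 4 branches. From Taxon26 up to the same node: 7 branches. Total: 4 + 7 = 11.

11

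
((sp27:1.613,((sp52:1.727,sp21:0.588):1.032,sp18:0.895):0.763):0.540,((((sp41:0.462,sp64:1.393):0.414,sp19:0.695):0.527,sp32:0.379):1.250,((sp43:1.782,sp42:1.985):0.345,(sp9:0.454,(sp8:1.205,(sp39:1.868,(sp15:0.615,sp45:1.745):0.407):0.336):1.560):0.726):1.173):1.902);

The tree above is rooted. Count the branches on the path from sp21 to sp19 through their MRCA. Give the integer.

8

The MRCA of sp21 and sp19 is the root of the tree.
From sp21 up to that node: 4 branches. From sp19 up to the same node: 4 branches. Total: 4 + 4 = 8.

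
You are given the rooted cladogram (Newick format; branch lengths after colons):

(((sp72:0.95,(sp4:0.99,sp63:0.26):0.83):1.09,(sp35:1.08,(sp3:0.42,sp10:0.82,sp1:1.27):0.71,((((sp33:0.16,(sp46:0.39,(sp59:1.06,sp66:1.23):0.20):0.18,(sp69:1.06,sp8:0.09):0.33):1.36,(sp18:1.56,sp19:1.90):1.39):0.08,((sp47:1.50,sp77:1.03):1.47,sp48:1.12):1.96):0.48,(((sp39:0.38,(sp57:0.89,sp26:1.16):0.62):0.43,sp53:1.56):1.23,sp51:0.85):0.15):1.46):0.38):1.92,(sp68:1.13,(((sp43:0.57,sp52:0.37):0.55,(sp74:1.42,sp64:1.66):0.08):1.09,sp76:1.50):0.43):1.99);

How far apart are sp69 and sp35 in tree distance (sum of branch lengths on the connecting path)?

5.85

The path runs sp69 → … → MRCA → … → sp35; the MRCA is the node subtending (sp35,(sp3,sp10,sp1),((((sp33,(sp46,(sp59,sp66)),(sp69,sp8)),(sp18,sp19)),((sp47,sp77),sp48)),(((sp39,(sp57,sp26)),sp53),sp51))).
Branch lengths along that path: 1.06 + 0.33 + 1.36 + 0.08 + 0.48 + 1.46 + 1.08 = 5.85.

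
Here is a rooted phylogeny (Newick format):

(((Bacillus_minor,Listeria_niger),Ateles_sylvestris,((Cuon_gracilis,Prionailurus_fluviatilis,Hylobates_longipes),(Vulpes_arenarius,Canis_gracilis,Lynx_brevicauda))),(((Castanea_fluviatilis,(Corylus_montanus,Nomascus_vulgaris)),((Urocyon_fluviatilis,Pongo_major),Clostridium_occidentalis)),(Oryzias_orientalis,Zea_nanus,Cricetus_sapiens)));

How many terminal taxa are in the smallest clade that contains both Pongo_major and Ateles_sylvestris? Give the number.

18

The MRCA of Pongo_major and Ateles_sylvestris is the root, so the clade is the entire tree.
That clade contains 18 terminal taxa: Ateles_sylvestris, Bacillus_minor, Canis_gracilis, Castanea_fluviatilis, Clostridium_occidentalis, Corylus_montanus, Cricetus_sapiens, Cuon_gracilis, Hylobates_longipes, Listeria_niger, Lynx_brevicauda, Nomascus_vulgaris, Oryzias_orientalis, Pongo_major, Prionailurus_fluviatilis, Urocyon_fluviatilis, Vulpes_arenarius, Zea_nanus.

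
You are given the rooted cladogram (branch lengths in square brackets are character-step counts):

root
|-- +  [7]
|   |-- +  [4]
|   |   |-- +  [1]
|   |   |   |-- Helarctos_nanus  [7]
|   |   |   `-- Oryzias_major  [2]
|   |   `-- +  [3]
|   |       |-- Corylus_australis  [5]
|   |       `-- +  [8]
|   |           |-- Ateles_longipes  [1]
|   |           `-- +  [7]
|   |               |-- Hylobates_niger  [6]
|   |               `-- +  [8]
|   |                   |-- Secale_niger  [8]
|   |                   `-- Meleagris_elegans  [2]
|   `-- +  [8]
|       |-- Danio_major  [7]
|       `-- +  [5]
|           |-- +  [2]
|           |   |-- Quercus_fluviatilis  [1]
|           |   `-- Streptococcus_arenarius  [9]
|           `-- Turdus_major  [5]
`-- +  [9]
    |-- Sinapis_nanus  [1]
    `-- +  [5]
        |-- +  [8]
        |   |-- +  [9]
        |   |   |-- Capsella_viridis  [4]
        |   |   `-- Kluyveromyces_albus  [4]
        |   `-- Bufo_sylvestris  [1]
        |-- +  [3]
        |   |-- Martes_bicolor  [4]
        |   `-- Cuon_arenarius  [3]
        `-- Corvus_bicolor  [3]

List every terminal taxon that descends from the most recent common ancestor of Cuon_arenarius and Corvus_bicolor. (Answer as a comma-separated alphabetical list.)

Bufo_sylvestris, Capsella_viridis, Corvus_bicolor, Cuon_arenarius, Kluyveromyces_albus, Martes_bicolor

Tracing Cuon_arenarius: it sits inside (Martes_bicolor,Cuon_arenarius).
Tracing Corvus_bicolor: it sits inside (((Capsella_viridis,Kluyveromyces_albus),Bufo_sylvestris),(Martes_bicolor,Cuon_arenarius),Corvus_bicolor).
The smallest clade enclosing both is (((Capsella_viridis,Kluyveromyces_albus),Bufo_sylvestris),(Martes_bicolor,Cuon_arenarius),Corvus_bicolor); the answer is its 6 terminal taxa in alphabetical order.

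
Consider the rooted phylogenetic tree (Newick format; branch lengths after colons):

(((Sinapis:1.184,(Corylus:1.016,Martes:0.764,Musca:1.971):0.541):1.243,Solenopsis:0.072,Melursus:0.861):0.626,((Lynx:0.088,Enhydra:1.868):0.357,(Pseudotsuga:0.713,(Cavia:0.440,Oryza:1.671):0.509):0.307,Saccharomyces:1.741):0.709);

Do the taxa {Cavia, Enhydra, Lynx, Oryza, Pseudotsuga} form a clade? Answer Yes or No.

No

The MRCA of the listed taxa subtends ((Lynx,Enhydra),(Pseudotsuga,(Cavia,Oryza)),Saccharomyces).
That clade also contains Saccharomyces, which is not in the proposed group, so the group is not monophyletic.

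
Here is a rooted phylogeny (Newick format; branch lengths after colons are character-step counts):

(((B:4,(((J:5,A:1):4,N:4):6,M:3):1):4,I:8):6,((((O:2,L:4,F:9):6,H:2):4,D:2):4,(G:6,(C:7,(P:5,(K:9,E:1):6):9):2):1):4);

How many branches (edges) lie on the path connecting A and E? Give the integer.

12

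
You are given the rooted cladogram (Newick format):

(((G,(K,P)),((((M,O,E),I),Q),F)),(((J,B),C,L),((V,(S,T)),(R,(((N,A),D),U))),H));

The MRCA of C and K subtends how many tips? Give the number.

22

The MRCA of C and K is the root, so the clade is the entire tree.
That clade contains 22 terminal taxa: A, B, C, D, E, F, G, H, I, J, K, L, M, N, O, P, Q, R, S, T, U, V.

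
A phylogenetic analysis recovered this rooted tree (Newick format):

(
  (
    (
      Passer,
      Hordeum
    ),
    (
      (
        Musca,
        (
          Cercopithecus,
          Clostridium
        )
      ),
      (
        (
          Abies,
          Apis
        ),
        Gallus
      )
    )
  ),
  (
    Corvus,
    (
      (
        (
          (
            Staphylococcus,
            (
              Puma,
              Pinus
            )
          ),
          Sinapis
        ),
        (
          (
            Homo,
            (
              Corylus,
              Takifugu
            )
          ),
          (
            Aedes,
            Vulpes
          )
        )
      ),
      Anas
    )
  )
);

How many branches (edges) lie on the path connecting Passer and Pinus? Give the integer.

The MRCA of Passer and Pinus is the root of the tree.
From Passer up to that node: 3 branches. From Pinus up to the same node: 7 branches. Total: 3 + 7 = 10.

10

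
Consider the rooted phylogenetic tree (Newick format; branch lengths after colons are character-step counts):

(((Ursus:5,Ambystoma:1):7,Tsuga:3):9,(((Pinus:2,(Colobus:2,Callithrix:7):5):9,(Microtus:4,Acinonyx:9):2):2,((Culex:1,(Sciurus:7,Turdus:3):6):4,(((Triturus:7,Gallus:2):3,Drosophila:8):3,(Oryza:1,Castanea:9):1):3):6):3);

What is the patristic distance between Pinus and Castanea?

32

The path runs Pinus → … → MRCA → … → Castanea; the MRCA is the node subtending (((Pinus,(Colobus,Callithrix)),(Microtus,Acinonyx)),((Culex,(Sciurus,Turdus)),(((Triturus,Gallus),Drosophila),(Oryza,Castanea)))).
Branch lengths along that path: 2 + 9 + 2 + 6 + 3 + 1 + 9 = 32.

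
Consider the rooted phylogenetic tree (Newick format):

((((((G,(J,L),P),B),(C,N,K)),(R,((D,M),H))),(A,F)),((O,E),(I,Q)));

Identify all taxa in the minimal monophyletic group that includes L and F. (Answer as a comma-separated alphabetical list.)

A, B, C, D, F, G, H, J, K, L, M, N, P, R

Tracing L: it sits inside (J,L).
Tracing F: it sits inside (A,F).
The smallest clade enclosing both is (((((G,(J,L),P),B),(C,N,K)),(R,((D,M),H))),(A,F)); the answer is its 14 terminal taxa in alphabetical order.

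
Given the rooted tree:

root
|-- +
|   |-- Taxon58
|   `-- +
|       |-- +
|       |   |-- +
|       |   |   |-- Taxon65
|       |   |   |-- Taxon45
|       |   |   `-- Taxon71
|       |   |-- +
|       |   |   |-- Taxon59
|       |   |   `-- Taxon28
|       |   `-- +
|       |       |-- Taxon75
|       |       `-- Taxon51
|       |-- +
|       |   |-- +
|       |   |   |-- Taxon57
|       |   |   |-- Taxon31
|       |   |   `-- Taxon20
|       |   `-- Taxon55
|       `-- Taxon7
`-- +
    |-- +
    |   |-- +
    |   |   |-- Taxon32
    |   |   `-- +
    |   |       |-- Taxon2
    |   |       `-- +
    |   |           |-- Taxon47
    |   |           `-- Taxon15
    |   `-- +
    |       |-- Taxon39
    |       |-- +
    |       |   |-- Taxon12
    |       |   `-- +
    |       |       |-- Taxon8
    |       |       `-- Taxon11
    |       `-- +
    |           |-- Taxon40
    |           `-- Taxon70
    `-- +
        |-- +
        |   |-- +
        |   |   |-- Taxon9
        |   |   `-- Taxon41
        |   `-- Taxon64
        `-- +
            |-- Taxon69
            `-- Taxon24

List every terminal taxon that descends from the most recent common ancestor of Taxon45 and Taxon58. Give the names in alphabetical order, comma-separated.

Tracing Taxon45: it sits inside (Taxon65,Taxon45,Taxon71).
Tracing Taxon58: it sits inside (Taxon58,(((Taxon65,Taxon45,Taxon71),(Taxon59,Taxon28),(Taxon75,Taxon51)),((Taxon57,Taxon31,Taxon20),Taxon55),Taxon7)).
The smallest clade enclosing both is (Taxon58,(((Taxon65,Taxon45,Taxon71),(Taxon59,Taxon28),(Taxon75,Taxon51)),((Taxon57,Taxon31,Taxon20),Taxon55),Taxon7)); the answer is its 13 terminal taxa in alphabetical order.

Taxon20, Taxon28, Taxon31, Taxon45, Taxon51, Taxon55, Taxon57, Taxon58, Taxon59, Taxon65, Taxon7, Taxon71, Taxon75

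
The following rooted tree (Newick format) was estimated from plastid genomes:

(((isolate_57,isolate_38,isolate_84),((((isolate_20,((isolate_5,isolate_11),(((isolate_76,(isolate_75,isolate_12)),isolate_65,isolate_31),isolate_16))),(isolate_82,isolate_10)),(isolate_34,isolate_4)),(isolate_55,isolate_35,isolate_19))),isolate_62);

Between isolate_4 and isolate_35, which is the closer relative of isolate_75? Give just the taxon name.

The MRCA of isolate_75 and isolate_4 subtends (((isolate_20,((isolate_5,isolate_11),(((isolate_76,(isolate_75,isolate_12)),isolate_65,isolate_31),isolate_16))),(isolate_82,isolate_10)),(isolate_34,isolate_4)) (13 taxa).
The MRCA of isolate_75 and isolate_35 subtends ((((isolate_20,((isolate_5,isolate_11),(((isolate_76,(isolate_75,isolate_12)),isolate_65,isolate_31),isolate_16))),(isolate_82,isolate_10)),(isolate_34,isolate_4)),(isolate_55,isolate_35,isolate_19)) (16 taxa).
The first is nested inside the second, so isolate_75 shares a more recent common ancestor with isolate_4.

isolate_4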